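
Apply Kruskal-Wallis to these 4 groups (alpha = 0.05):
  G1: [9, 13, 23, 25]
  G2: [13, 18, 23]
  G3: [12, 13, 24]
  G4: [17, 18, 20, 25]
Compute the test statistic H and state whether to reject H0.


Step 1: Combine all N = 14 observations and assign midranks.
sorted (value, group, rank): (9,G1,1), (12,G3,2), (13,G1,4), (13,G2,4), (13,G3,4), (17,G4,6), (18,G2,7.5), (18,G4,7.5), (20,G4,9), (23,G1,10.5), (23,G2,10.5), (24,G3,12), (25,G1,13.5), (25,G4,13.5)
Step 2: Sum ranks within each group.
R_1 = 29 (n_1 = 4)
R_2 = 22 (n_2 = 3)
R_3 = 18 (n_3 = 3)
R_4 = 36 (n_4 = 4)
Step 3: H = 12/(N(N+1)) * sum(R_i^2/n_i) - 3(N+1)
     = 12/(14*15) * (29^2/4 + 22^2/3 + 18^2/3 + 36^2/4) - 3*15
     = 0.057143 * 803.583 - 45
     = 0.919048.
Step 4: Ties present; correction factor C = 1 - 42/(14^3 - 14) = 0.984615. Corrected H = 0.919048 / 0.984615 = 0.933408.
Step 5: Under H0, H ~ chi^2(3); p-value = 0.817359.
Step 6: alpha = 0.05. fail to reject H0.

H = 0.9334, df = 3, p = 0.817359, fail to reject H0.


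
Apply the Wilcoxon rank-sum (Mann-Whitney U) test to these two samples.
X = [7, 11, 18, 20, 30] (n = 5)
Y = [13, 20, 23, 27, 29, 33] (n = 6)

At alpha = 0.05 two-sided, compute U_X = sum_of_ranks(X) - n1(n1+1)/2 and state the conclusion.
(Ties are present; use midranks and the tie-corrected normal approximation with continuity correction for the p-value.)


Step 1: Combine and sort all 11 observations; assign midranks.
sorted (value, group): (7,X), (11,X), (13,Y), (18,X), (20,X), (20,Y), (23,Y), (27,Y), (29,Y), (30,X), (33,Y)
ranks: 7->1, 11->2, 13->3, 18->4, 20->5.5, 20->5.5, 23->7, 27->8, 29->9, 30->10, 33->11
Step 2: Rank sum for X: R1 = 1 + 2 + 4 + 5.5 + 10 = 22.5.
Step 3: U_X = R1 - n1(n1+1)/2 = 22.5 - 5*6/2 = 22.5 - 15 = 7.5.
       U_Y = n1*n2 - U_X = 30 - 7.5 = 22.5.
Step 4: Ties are present, so use the tie-corrected normal approximation (with continuity correction) for the p-value.
Step 5: p-value = 0.200217; compare to alpha = 0.05. fail to reject H0.

U_X = 7.5, p = 0.200217, fail to reject H0 at alpha = 0.05.


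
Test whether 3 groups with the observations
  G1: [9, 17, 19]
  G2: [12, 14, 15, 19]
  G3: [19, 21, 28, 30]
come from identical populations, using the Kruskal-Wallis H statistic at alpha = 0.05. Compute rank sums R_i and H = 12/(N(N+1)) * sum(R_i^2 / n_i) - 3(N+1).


Step 1: Combine all N = 11 observations and assign midranks.
sorted (value, group, rank): (9,G1,1), (12,G2,2), (14,G2,3), (15,G2,4), (17,G1,5), (19,G1,7), (19,G2,7), (19,G3,7), (21,G3,9), (28,G3,10), (30,G3,11)
Step 2: Sum ranks within each group.
R_1 = 13 (n_1 = 3)
R_2 = 16 (n_2 = 4)
R_3 = 37 (n_3 = 4)
Step 3: H = 12/(N(N+1)) * sum(R_i^2/n_i) - 3(N+1)
     = 12/(11*12) * (13^2/3 + 16^2/4 + 37^2/4) - 3*12
     = 0.090909 * 462.583 - 36
     = 6.053030.
Step 4: Ties present; correction factor C = 1 - 24/(11^3 - 11) = 0.981818. Corrected H = 6.053030 / 0.981818 = 6.165123.
Step 5: Under H0, H ~ chi^2(2); p-value = 0.045842.
Step 6: alpha = 0.05. reject H0.

H = 6.1651, df = 2, p = 0.045842, reject H0.


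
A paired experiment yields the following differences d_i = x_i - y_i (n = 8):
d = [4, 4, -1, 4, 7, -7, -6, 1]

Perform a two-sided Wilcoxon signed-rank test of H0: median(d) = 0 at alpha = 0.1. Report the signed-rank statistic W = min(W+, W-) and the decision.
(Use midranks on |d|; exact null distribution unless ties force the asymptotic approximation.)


Step 1: Drop any zero differences (none here) and take |d_i|.
|d| = [4, 4, 1, 4, 7, 7, 6, 1]
Step 2: Midrank |d_i| (ties get averaged ranks).
ranks: |4|->4, |4|->4, |1|->1.5, |4|->4, |7|->7.5, |7|->7.5, |6|->6, |1|->1.5
Step 3: Attach original signs; sum ranks with positive sign and with negative sign.
W+ = 4 + 4 + 4 + 7.5 + 1.5 = 21
W- = 1.5 + 7.5 + 6 = 15
(Check: W+ + W- = 36 should equal n(n+1)/2 = 36.)
Step 4: Test statistic W = min(W+, W-) = 15.
Step 5: Ties in |d|, so use the tie-corrected normal approximation.
        E[W] = n(n+1)/4 = 8*9/4 = 18.
        Tie groups: |d|=1 (t=2), |d|=4 (t=3), |d|=7 (t=2); sum(t^3 - t) = 36.
        Var[W] = n(n+1)(2n+1)/24 - sum(t^3-t)/48 = 1224/24 - 36/48 = 50.25.
        z = (W - E[W]) / sqrt(Var[W]) = (15 - 18) / 7.0887 = -0.4232.
        Two-sided p = 2*Phi(z) = 0.672144.
Step 6: alpha = 0.1. fail to reject H0.

W+ = 21, W- = 15, W = min = 15, p = 0.672144, fail to reject H0.


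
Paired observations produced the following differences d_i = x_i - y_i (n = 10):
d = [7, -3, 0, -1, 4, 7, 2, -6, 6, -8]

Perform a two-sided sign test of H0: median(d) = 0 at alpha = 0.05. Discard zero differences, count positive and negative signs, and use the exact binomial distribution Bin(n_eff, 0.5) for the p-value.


Step 1: Discard zero differences. Original n = 10; n_eff = number of nonzero differences = 9.
Nonzero differences (with sign): +7, -3, -1, +4, +7, +2, -6, +6, -8
Step 2: Count signs: positive = 5, negative = 4.
Step 3: Under H0: P(positive) = 0.5, so the number of positives S ~ Bin(9, 0.5).
Step 4: Two-sided exact p-value = sum of Bin(9,0.5) probabilities at or below the observed probability = 1.000000.
Step 5: alpha = 0.05. fail to reject H0.

n_eff = 9, pos = 5, neg = 4, p = 1.000000, fail to reject H0.


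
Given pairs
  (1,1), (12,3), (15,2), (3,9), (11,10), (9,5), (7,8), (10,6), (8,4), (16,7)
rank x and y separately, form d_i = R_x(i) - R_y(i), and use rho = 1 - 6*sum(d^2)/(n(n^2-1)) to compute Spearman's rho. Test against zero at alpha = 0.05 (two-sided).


Step 1: Rank x and y separately (midranks; no ties here).
rank(x): 1->1, 12->8, 15->9, 3->2, 11->7, 9->5, 7->3, 10->6, 8->4, 16->10
rank(y): 1->1, 3->3, 2->2, 9->9, 10->10, 5->5, 8->8, 6->6, 4->4, 7->7
Step 2: d_i = R_x(i) - R_y(i); compute d_i^2.
  (1-1)^2=0, (8-3)^2=25, (9-2)^2=49, (2-9)^2=49, (7-10)^2=9, (5-5)^2=0, (3-8)^2=25, (6-6)^2=0, (4-4)^2=0, (10-7)^2=9
sum(d^2) = 166.
Step 3: rho = 1 - 6*166 / (10*(10^2 - 1)) = 1 - 996/990 = -0.006061.
Step 4: Under H0, t = rho * sqrt((n-2)/(1-rho^2)) = -0.0171 ~ t(8).
Step 5: Two-sided p-value from the t-distribution with 8 df = 0.986743.
Step 6: alpha = 0.05. fail to reject H0.

rho = -0.0061, p = 0.986743, fail to reject H0 at alpha = 0.05.


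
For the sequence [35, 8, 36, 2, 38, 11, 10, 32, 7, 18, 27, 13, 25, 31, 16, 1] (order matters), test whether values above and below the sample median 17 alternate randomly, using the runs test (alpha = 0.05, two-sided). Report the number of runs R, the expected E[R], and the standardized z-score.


Step 1: Compute median = 17; label A = above, B = below.
Labels in order: ABABABBABAABAABB  (n_A = 8, n_B = 8)
Step 2: Count runs R = 12.
Step 3: Under H0 (random ordering), E[R] = 2*n_A*n_B/(n_A+n_B) + 1 = 2*8*8/16 + 1 = 9.0000.
        Var[R] = 2*n_A*n_B*(2*n_A*n_B - n_A - n_B) / ((n_A+n_B)^2 * (n_A+n_B-1)) = 14336/3840 = 3.7333.
        SD[R] = 1.9322.
Step 4: Continuity-corrected z = (R - 0.5 - E[R]) / SD[R] = (12 - 0.5 - 9.0000) / 1.9322 = 1.2939.
Step 5: Two-sided p-value via normal approximation = 2*(1 - Phi(|z|)) = 0.195709.
Step 6: alpha = 0.05. fail to reject H0.

R = 12, z = 1.2939, p = 0.195709, fail to reject H0.


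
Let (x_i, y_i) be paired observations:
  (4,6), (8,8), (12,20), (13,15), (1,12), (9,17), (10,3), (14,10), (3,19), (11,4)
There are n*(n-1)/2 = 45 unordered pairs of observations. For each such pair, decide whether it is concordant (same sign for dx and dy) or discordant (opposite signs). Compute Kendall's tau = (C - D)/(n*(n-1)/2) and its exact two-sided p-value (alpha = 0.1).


Step 1: Enumerate the 45 unordered pairs (i,j) with i<j and classify each by sign(x_j-x_i) * sign(y_j-y_i).
  (1,2):dx=+4,dy=+2->C; (1,3):dx=+8,dy=+14->C; (1,4):dx=+9,dy=+9->C; (1,5):dx=-3,dy=+6->D
  (1,6):dx=+5,dy=+11->C; (1,7):dx=+6,dy=-3->D; (1,8):dx=+10,dy=+4->C; (1,9):dx=-1,dy=+13->D
  (1,10):dx=+7,dy=-2->D; (2,3):dx=+4,dy=+12->C; (2,4):dx=+5,dy=+7->C; (2,5):dx=-7,dy=+4->D
  (2,6):dx=+1,dy=+9->C; (2,7):dx=+2,dy=-5->D; (2,8):dx=+6,dy=+2->C; (2,9):dx=-5,dy=+11->D
  (2,10):dx=+3,dy=-4->D; (3,4):dx=+1,dy=-5->D; (3,5):dx=-11,dy=-8->C; (3,6):dx=-3,dy=-3->C
  (3,7):dx=-2,dy=-17->C; (3,8):dx=+2,dy=-10->D; (3,9):dx=-9,dy=-1->C; (3,10):dx=-1,dy=-16->C
  (4,5):dx=-12,dy=-3->C; (4,6):dx=-4,dy=+2->D; (4,7):dx=-3,dy=-12->C; (4,8):dx=+1,dy=-5->D
  (4,9):dx=-10,dy=+4->D; (4,10):dx=-2,dy=-11->C; (5,6):dx=+8,dy=+5->C; (5,7):dx=+9,dy=-9->D
  (5,8):dx=+13,dy=-2->D; (5,9):dx=+2,dy=+7->C; (5,10):dx=+10,dy=-8->D; (6,7):dx=+1,dy=-14->D
  (6,8):dx=+5,dy=-7->D; (6,9):dx=-6,dy=+2->D; (6,10):dx=+2,dy=-13->D; (7,8):dx=+4,dy=+7->C
  (7,9):dx=-7,dy=+16->D; (7,10):dx=+1,dy=+1->C; (8,9):dx=-11,dy=+9->D; (8,10):dx=-3,dy=-6->C
  (9,10):dx=+8,dy=-15->D
Step 2: C = 22, D = 23, total pairs = 45.
Step 3: tau = (C - D)/(n(n-1)/2) = (22 - 23)/45 = -0.022222.
Step 4: Exact two-sided p-value (enumerate n! = 3628800 permutations of y under H0): p = 1.000000.
Step 5: alpha = 0.1. fail to reject H0.

tau_b = -0.0222 (C=22, D=23), p = 1.000000, fail to reject H0.


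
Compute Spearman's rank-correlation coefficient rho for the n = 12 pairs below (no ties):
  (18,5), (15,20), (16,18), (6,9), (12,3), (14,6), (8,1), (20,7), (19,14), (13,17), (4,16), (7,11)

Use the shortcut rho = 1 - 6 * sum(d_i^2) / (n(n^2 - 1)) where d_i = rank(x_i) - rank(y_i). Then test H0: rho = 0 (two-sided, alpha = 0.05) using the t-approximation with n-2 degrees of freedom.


Step 1: Rank x and y separately (midranks; no ties here).
rank(x): 18->10, 15->8, 16->9, 6->2, 12->5, 14->7, 8->4, 20->12, 19->11, 13->6, 4->1, 7->3
rank(y): 5->3, 20->12, 18->11, 9->6, 3->2, 6->4, 1->1, 7->5, 14->8, 17->10, 16->9, 11->7
Step 2: d_i = R_x(i) - R_y(i); compute d_i^2.
  (10-3)^2=49, (8-12)^2=16, (9-11)^2=4, (2-6)^2=16, (5-2)^2=9, (7-4)^2=9, (4-1)^2=9, (12-5)^2=49, (11-8)^2=9, (6-10)^2=16, (1-9)^2=64, (3-7)^2=16
sum(d^2) = 266.
Step 3: rho = 1 - 6*266 / (12*(12^2 - 1)) = 1 - 1596/1716 = 0.069930.
Step 4: Under H0, t = rho * sqrt((n-2)/(1-rho^2)) = 0.2217 ~ t(10).
Step 5: Two-sided p-value from the t-distribution with 10 df = 0.829024.
Step 6: alpha = 0.05. fail to reject H0.

rho = 0.0699, p = 0.829024, fail to reject H0 at alpha = 0.05.


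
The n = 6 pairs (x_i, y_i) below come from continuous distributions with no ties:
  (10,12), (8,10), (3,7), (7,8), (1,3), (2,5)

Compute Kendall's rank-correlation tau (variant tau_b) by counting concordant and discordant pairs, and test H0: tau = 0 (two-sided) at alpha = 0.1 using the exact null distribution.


Step 1: Enumerate the 15 unordered pairs (i,j) with i<j and classify each by sign(x_j-x_i) * sign(y_j-y_i).
  (1,2):dx=-2,dy=-2->C; (1,3):dx=-7,dy=-5->C; (1,4):dx=-3,dy=-4->C; (1,5):dx=-9,dy=-9->C
  (1,6):dx=-8,dy=-7->C; (2,3):dx=-5,dy=-3->C; (2,4):dx=-1,dy=-2->C; (2,5):dx=-7,dy=-7->C
  (2,6):dx=-6,dy=-5->C; (3,4):dx=+4,dy=+1->C; (3,5):dx=-2,dy=-4->C; (3,6):dx=-1,dy=-2->C
  (4,5):dx=-6,dy=-5->C; (4,6):dx=-5,dy=-3->C; (5,6):dx=+1,dy=+2->C
Step 2: C = 15, D = 0, total pairs = 15.
Step 3: tau = (C - D)/(n(n-1)/2) = (15 - 0)/15 = 1.000000.
Step 4: Exact two-sided p-value (enumerate n! = 720 permutations of y under H0): p = 0.002778.
Step 5: alpha = 0.1. reject H0.

tau_b = 1.0000 (C=15, D=0), p = 0.002778, reject H0.


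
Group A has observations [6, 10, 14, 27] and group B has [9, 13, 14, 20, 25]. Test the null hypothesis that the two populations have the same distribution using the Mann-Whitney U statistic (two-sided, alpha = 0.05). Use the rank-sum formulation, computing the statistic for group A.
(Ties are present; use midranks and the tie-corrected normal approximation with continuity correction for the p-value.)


Step 1: Combine and sort all 9 observations; assign midranks.
sorted (value, group): (6,X), (9,Y), (10,X), (13,Y), (14,X), (14,Y), (20,Y), (25,Y), (27,X)
ranks: 6->1, 9->2, 10->3, 13->4, 14->5.5, 14->5.5, 20->7, 25->8, 27->9
Step 2: Rank sum for X: R1 = 1 + 3 + 5.5 + 9 = 18.5.
Step 3: U_X = R1 - n1(n1+1)/2 = 18.5 - 4*5/2 = 18.5 - 10 = 8.5.
       U_Y = n1*n2 - U_X = 20 - 8.5 = 11.5.
Step 4: Ties are present, so use the tie-corrected normal approximation (with continuity correction) for the p-value.
Step 5: p-value = 0.805701; compare to alpha = 0.05. fail to reject H0.

U_X = 8.5, p = 0.805701, fail to reject H0 at alpha = 0.05.


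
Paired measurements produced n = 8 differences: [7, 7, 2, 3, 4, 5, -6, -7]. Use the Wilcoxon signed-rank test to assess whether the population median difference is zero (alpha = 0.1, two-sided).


Step 1: Drop any zero differences (none here) and take |d_i|.
|d| = [7, 7, 2, 3, 4, 5, 6, 7]
Step 2: Midrank |d_i| (ties get averaged ranks).
ranks: |7|->7, |7|->7, |2|->1, |3|->2, |4|->3, |5|->4, |6|->5, |7|->7
Step 3: Attach original signs; sum ranks with positive sign and with negative sign.
W+ = 7 + 7 + 1 + 2 + 3 + 4 = 24
W- = 5 + 7 = 12
(Check: W+ + W- = 36 should equal n(n+1)/2 = 36.)
Step 4: Test statistic W = min(W+, W-) = 12.
Step 5: Ties in |d|, so use the tie-corrected normal approximation.
        E[W] = n(n+1)/4 = 8*9/4 = 18.
        Tie groups: |d|=7 (t=3); sum(t^3 - t) = 24.
        Var[W] = n(n+1)(2n+1)/24 - sum(t^3-t)/48 = 1224/24 - 24/48 = 50.5.
        z = (W - E[W]) / sqrt(Var[W]) = (12 - 18) / 7.1063 = -0.8443.
        Two-sided p = 2*Phi(z) = 0.398492.
Step 6: alpha = 0.1. fail to reject H0.

W+ = 24, W- = 12, W = min = 12, p = 0.398492, fail to reject H0.


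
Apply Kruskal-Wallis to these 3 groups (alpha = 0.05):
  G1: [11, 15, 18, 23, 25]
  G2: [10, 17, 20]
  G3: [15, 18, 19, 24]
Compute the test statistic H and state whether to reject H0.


Step 1: Combine all N = 12 observations and assign midranks.
sorted (value, group, rank): (10,G2,1), (11,G1,2), (15,G1,3.5), (15,G3,3.5), (17,G2,5), (18,G1,6.5), (18,G3,6.5), (19,G3,8), (20,G2,9), (23,G1,10), (24,G3,11), (25,G1,12)
Step 2: Sum ranks within each group.
R_1 = 34 (n_1 = 5)
R_2 = 15 (n_2 = 3)
R_3 = 29 (n_3 = 4)
Step 3: H = 12/(N(N+1)) * sum(R_i^2/n_i) - 3(N+1)
     = 12/(12*13) * (34^2/5 + 15^2/3 + 29^2/4) - 3*13
     = 0.076923 * 516.45 - 39
     = 0.726923.
Step 4: Ties present; correction factor C = 1 - 12/(12^3 - 12) = 0.993007. Corrected H = 0.726923 / 0.993007 = 0.732042.
Step 5: Under H0, H ~ chi^2(2); p-value = 0.693488.
Step 6: alpha = 0.05. fail to reject H0.

H = 0.7320, df = 2, p = 0.693488, fail to reject H0.


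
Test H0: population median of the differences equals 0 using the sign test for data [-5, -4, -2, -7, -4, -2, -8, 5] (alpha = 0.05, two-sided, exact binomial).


Step 1: Discard zero differences. Original n = 8; n_eff = number of nonzero differences = 8.
Nonzero differences (with sign): -5, -4, -2, -7, -4, -2, -8, +5
Step 2: Count signs: positive = 1, negative = 7.
Step 3: Under H0: P(positive) = 0.5, so the number of positives S ~ Bin(8, 0.5).
Step 4: Two-sided exact p-value = sum of Bin(8,0.5) probabilities at or below the observed probability = 0.070312.
Step 5: alpha = 0.05. fail to reject H0.

n_eff = 8, pos = 1, neg = 7, p = 0.070312, fail to reject H0.


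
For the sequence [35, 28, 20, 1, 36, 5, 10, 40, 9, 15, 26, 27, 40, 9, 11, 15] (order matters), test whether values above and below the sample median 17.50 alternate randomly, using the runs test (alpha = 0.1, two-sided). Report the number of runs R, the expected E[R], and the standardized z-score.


Step 1: Compute median = 17.50; label A = above, B = below.
Labels in order: AAABABBABBAAABBB  (n_A = 8, n_B = 8)
Step 2: Count runs R = 8.
Step 3: Under H0 (random ordering), E[R] = 2*n_A*n_B/(n_A+n_B) + 1 = 2*8*8/16 + 1 = 9.0000.
        Var[R] = 2*n_A*n_B*(2*n_A*n_B - n_A - n_B) / ((n_A+n_B)^2 * (n_A+n_B-1)) = 14336/3840 = 3.7333.
        SD[R] = 1.9322.
Step 4: Continuity-corrected z = (R + 0.5 - E[R]) / SD[R] = (8 + 0.5 - 9.0000) / 1.9322 = -0.2588.
Step 5: Two-sided p-value via normal approximation = 2*(1 - Phi(|z|)) = 0.795809.
Step 6: alpha = 0.1. fail to reject H0.

R = 8, z = -0.2588, p = 0.795809, fail to reject H0.


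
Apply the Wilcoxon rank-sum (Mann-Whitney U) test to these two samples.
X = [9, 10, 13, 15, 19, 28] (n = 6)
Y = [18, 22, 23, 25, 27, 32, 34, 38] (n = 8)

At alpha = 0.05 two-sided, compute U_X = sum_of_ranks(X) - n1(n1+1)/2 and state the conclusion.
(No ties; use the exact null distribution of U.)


Step 1: Combine and sort all 14 observations; assign midranks.
sorted (value, group): (9,X), (10,X), (13,X), (15,X), (18,Y), (19,X), (22,Y), (23,Y), (25,Y), (27,Y), (28,X), (32,Y), (34,Y), (38,Y)
ranks: 9->1, 10->2, 13->3, 15->4, 18->5, 19->6, 22->7, 23->8, 25->9, 27->10, 28->11, 32->12, 34->13, 38->14
Step 2: Rank sum for X: R1 = 1 + 2 + 3 + 4 + 6 + 11 = 27.
Step 3: U_X = R1 - n1(n1+1)/2 = 27 - 6*7/2 = 27 - 21 = 6.
       U_Y = n1*n2 - U_X = 48 - 6 = 42.
Step 4: No ties, so the exact null distribution of U (based on enumerating the C(14,6) = 3003 equally likely rank assignments) gives the two-sided p-value.
Step 5: p-value = 0.019980; compare to alpha = 0.05. reject H0.

U_X = 6, p = 0.019980, reject H0 at alpha = 0.05.


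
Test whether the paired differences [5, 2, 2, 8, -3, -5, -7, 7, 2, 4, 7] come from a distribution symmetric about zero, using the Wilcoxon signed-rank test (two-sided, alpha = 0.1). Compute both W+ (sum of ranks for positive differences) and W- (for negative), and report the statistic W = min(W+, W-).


Step 1: Drop any zero differences (none here) and take |d_i|.
|d| = [5, 2, 2, 8, 3, 5, 7, 7, 2, 4, 7]
Step 2: Midrank |d_i| (ties get averaged ranks).
ranks: |5|->6.5, |2|->2, |2|->2, |8|->11, |3|->4, |5|->6.5, |7|->9, |7|->9, |2|->2, |4|->5, |7|->9
Step 3: Attach original signs; sum ranks with positive sign and with negative sign.
W+ = 6.5 + 2 + 2 + 11 + 9 + 2 + 5 + 9 = 46.5
W- = 4 + 6.5 + 9 = 19.5
(Check: W+ + W- = 66 should equal n(n+1)/2 = 66.)
Step 4: Test statistic W = min(W+, W-) = 19.5.
Step 5: Ties in |d|, so use the tie-corrected normal approximation.
        E[W] = n(n+1)/4 = 11*12/4 = 33.
        Tie groups: |d|=2 (t=3), |d|=5 (t=2), |d|=7 (t=3); sum(t^3 - t) = 54.
        Var[W] = n(n+1)(2n+1)/24 - sum(t^3-t)/48 = 3036/24 - 54/48 = 125.375.
        z = (W - E[W]) / sqrt(Var[W]) = (19.5 - 33) / 11.1971 = -1.2057.
        Two-sided p = 2*Phi(z) = 0.227945.
Step 6: alpha = 0.1. fail to reject H0.

W+ = 46.5, W- = 19.5, W = min = 19.5, p = 0.227945, fail to reject H0.


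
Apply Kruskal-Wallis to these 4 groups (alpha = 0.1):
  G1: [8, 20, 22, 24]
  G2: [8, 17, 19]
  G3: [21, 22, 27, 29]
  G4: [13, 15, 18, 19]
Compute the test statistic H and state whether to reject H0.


Step 1: Combine all N = 15 observations and assign midranks.
sorted (value, group, rank): (8,G1,1.5), (8,G2,1.5), (13,G4,3), (15,G4,4), (17,G2,5), (18,G4,6), (19,G2,7.5), (19,G4,7.5), (20,G1,9), (21,G3,10), (22,G1,11.5), (22,G3,11.5), (24,G1,13), (27,G3,14), (29,G3,15)
Step 2: Sum ranks within each group.
R_1 = 35 (n_1 = 4)
R_2 = 14 (n_2 = 3)
R_3 = 50.5 (n_3 = 4)
R_4 = 20.5 (n_4 = 4)
Step 3: H = 12/(N(N+1)) * sum(R_i^2/n_i) - 3(N+1)
     = 12/(15*16) * (35^2/4 + 14^2/3 + 50.5^2/4 + 20.5^2/4) - 3*16
     = 0.050000 * 1114.21 - 48
     = 7.710417.
Step 4: Ties present; correction factor C = 1 - 18/(15^3 - 15) = 0.994643. Corrected H = 7.710417 / 0.994643 = 7.751945.
Step 5: Under H0, H ~ chi^2(3); p-value = 0.051426.
Step 6: alpha = 0.1. reject H0.

H = 7.7519, df = 3, p = 0.051426, reject H0.


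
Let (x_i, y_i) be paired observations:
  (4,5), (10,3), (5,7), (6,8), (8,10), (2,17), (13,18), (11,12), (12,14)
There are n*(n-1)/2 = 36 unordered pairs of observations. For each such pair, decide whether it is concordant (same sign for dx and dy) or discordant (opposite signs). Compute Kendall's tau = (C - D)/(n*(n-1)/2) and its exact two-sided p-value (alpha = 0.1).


Step 1: Enumerate the 36 unordered pairs (i,j) with i<j and classify each by sign(x_j-x_i) * sign(y_j-y_i).
  (1,2):dx=+6,dy=-2->D; (1,3):dx=+1,dy=+2->C; (1,4):dx=+2,dy=+3->C; (1,5):dx=+4,dy=+5->C
  (1,6):dx=-2,dy=+12->D; (1,7):dx=+9,dy=+13->C; (1,8):dx=+7,dy=+7->C; (1,9):dx=+8,dy=+9->C
  (2,3):dx=-5,dy=+4->D; (2,4):dx=-4,dy=+5->D; (2,5):dx=-2,dy=+7->D; (2,6):dx=-8,dy=+14->D
  (2,7):dx=+3,dy=+15->C; (2,8):dx=+1,dy=+9->C; (2,9):dx=+2,dy=+11->C; (3,4):dx=+1,dy=+1->C
  (3,5):dx=+3,dy=+3->C; (3,6):dx=-3,dy=+10->D; (3,7):dx=+8,dy=+11->C; (3,8):dx=+6,dy=+5->C
  (3,9):dx=+7,dy=+7->C; (4,5):dx=+2,dy=+2->C; (4,6):dx=-4,dy=+9->D; (4,7):dx=+7,dy=+10->C
  (4,8):dx=+5,dy=+4->C; (4,9):dx=+6,dy=+6->C; (5,6):dx=-6,dy=+7->D; (5,7):dx=+5,dy=+8->C
  (5,8):dx=+3,dy=+2->C; (5,9):dx=+4,dy=+4->C; (6,7):dx=+11,dy=+1->C; (6,8):dx=+9,dy=-5->D
  (6,9):dx=+10,dy=-3->D; (7,8):dx=-2,dy=-6->C; (7,9):dx=-1,dy=-4->C; (8,9):dx=+1,dy=+2->C
Step 2: C = 25, D = 11, total pairs = 36.
Step 3: tau = (C - D)/(n(n-1)/2) = (25 - 11)/36 = 0.388889.
Step 4: Exact two-sided p-value (enumerate n! = 362880 permutations of y under H0): p = 0.180181.
Step 5: alpha = 0.1. fail to reject H0.

tau_b = 0.3889 (C=25, D=11), p = 0.180181, fail to reject H0.


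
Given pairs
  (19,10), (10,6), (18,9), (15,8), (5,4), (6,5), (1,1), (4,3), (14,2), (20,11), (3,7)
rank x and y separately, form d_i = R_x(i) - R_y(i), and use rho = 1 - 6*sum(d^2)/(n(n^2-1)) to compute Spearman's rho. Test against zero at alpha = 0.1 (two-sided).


Step 1: Rank x and y separately (midranks; no ties here).
rank(x): 19->10, 10->6, 18->9, 15->8, 5->4, 6->5, 1->1, 4->3, 14->7, 20->11, 3->2
rank(y): 10->10, 6->6, 9->9, 8->8, 4->4, 5->5, 1->1, 3->3, 2->2, 11->11, 7->7
Step 2: d_i = R_x(i) - R_y(i); compute d_i^2.
  (10-10)^2=0, (6-6)^2=0, (9-9)^2=0, (8-8)^2=0, (4-4)^2=0, (5-5)^2=0, (1-1)^2=0, (3-3)^2=0, (7-2)^2=25, (11-11)^2=0, (2-7)^2=25
sum(d^2) = 50.
Step 3: rho = 1 - 6*50 / (11*(11^2 - 1)) = 1 - 300/1320 = 0.772727.
Step 4: Under H0, t = rho * sqrt((n-2)/(1-rho^2)) = 3.6522 ~ t(9).
Step 5: Two-sided p-value from the t-distribution with 9 df = 0.005299.
Step 6: alpha = 0.1. reject H0.

rho = 0.7727, p = 0.005299, reject H0 at alpha = 0.1.


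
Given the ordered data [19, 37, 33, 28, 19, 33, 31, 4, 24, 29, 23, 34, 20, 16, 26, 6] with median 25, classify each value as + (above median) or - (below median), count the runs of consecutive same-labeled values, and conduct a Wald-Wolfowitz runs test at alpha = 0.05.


Step 1: Compute median = 25; label A = above, B = below.
Labels in order: BAAABAABBABABBAB  (n_A = 8, n_B = 8)
Step 2: Count runs R = 11.
Step 3: Under H0 (random ordering), E[R] = 2*n_A*n_B/(n_A+n_B) + 1 = 2*8*8/16 + 1 = 9.0000.
        Var[R] = 2*n_A*n_B*(2*n_A*n_B - n_A - n_B) / ((n_A+n_B)^2 * (n_A+n_B-1)) = 14336/3840 = 3.7333.
        SD[R] = 1.9322.
Step 4: Continuity-corrected z = (R - 0.5 - E[R]) / SD[R] = (11 - 0.5 - 9.0000) / 1.9322 = 0.7763.
Step 5: Two-sided p-value via normal approximation = 2*(1 - Phi(|z|)) = 0.437558.
Step 6: alpha = 0.05. fail to reject H0.

R = 11, z = 0.7763, p = 0.437558, fail to reject H0.


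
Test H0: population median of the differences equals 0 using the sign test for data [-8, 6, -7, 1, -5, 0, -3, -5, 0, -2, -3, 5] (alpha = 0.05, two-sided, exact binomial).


Step 1: Discard zero differences. Original n = 12; n_eff = number of nonzero differences = 10.
Nonzero differences (with sign): -8, +6, -7, +1, -5, -3, -5, -2, -3, +5
Step 2: Count signs: positive = 3, negative = 7.
Step 3: Under H0: P(positive) = 0.5, so the number of positives S ~ Bin(10, 0.5).
Step 4: Two-sided exact p-value = sum of Bin(10,0.5) probabilities at or below the observed probability = 0.343750.
Step 5: alpha = 0.05. fail to reject H0.

n_eff = 10, pos = 3, neg = 7, p = 0.343750, fail to reject H0.


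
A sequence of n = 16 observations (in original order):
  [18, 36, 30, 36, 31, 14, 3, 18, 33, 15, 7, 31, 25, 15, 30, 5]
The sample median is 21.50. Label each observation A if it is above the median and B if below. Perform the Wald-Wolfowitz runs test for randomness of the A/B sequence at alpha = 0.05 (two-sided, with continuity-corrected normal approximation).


Step 1: Compute median = 21.50; label A = above, B = below.
Labels in order: BAAAABBBABBAABAB  (n_A = 8, n_B = 8)
Step 2: Count runs R = 9.
Step 3: Under H0 (random ordering), E[R] = 2*n_A*n_B/(n_A+n_B) + 1 = 2*8*8/16 + 1 = 9.0000.
        Var[R] = 2*n_A*n_B*(2*n_A*n_B - n_A - n_B) / ((n_A+n_B)^2 * (n_A+n_B-1)) = 14336/3840 = 3.7333.
        SD[R] = 1.9322.
Step 4: R = E[R], so z = 0 with no continuity correction.
Step 5: Two-sided p-value via normal approximation = 2*(1 - Phi(|z|)) = 1.000000.
Step 6: alpha = 0.05. fail to reject H0.

R = 9, z = 0.0000, p = 1.000000, fail to reject H0.


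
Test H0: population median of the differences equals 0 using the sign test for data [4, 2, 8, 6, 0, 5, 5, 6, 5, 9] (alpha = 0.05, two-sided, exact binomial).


Step 1: Discard zero differences. Original n = 10; n_eff = number of nonzero differences = 9.
Nonzero differences (with sign): +4, +2, +8, +6, +5, +5, +6, +5, +9
Step 2: Count signs: positive = 9, negative = 0.
Step 3: Under H0: P(positive) = 0.5, so the number of positives S ~ Bin(9, 0.5).
Step 4: Two-sided exact p-value = sum of Bin(9,0.5) probabilities at or below the observed probability = 0.003906.
Step 5: alpha = 0.05. reject H0.

n_eff = 9, pos = 9, neg = 0, p = 0.003906, reject H0.


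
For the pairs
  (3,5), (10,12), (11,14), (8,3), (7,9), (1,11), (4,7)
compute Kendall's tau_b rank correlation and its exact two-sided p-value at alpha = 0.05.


Step 1: Enumerate the 21 unordered pairs (i,j) with i<j and classify each by sign(x_j-x_i) * sign(y_j-y_i).
  (1,2):dx=+7,dy=+7->C; (1,3):dx=+8,dy=+9->C; (1,4):dx=+5,dy=-2->D; (1,5):dx=+4,dy=+4->C
  (1,6):dx=-2,dy=+6->D; (1,7):dx=+1,dy=+2->C; (2,3):dx=+1,dy=+2->C; (2,4):dx=-2,dy=-9->C
  (2,5):dx=-3,dy=-3->C; (2,6):dx=-9,dy=-1->C; (2,7):dx=-6,dy=-5->C; (3,4):dx=-3,dy=-11->C
  (3,5):dx=-4,dy=-5->C; (3,6):dx=-10,dy=-3->C; (3,7):dx=-7,dy=-7->C; (4,5):dx=-1,dy=+6->D
  (4,6):dx=-7,dy=+8->D; (4,7):dx=-4,dy=+4->D; (5,6):dx=-6,dy=+2->D; (5,7):dx=-3,dy=-2->C
  (6,7):dx=+3,dy=-4->D
Step 2: C = 14, D = 7, total pairs = 21.
Step 3: tau = (C - D)/(n(n-1)/2) = (14 - 7)/21 = 0.333333.
Step 4: Exact two-sided p-value (enumerate n! = 5040 permutations of y under H0): p = 0.381349.
Step 5: alpha = 0.05. fail to reject H0.

tau_b = 0.3333 (C=14, D=7), p = 0.381349, fail to reject H0.


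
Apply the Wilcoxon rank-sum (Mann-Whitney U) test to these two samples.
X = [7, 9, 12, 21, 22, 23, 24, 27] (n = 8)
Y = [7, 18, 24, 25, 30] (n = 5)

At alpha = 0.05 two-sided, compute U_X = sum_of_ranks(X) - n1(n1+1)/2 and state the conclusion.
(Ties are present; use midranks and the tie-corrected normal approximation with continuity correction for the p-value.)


Step 1: Combine and sort all 13 observations; assign midranks.
sorted (value, group): (7,X), (7,Y), (9,X), (12,X), (18,Y), (21,X), (22,X), (23,X), (24,X), (24,Y), (25,Y), (27,X), (30,Y)
ranks: 7->1.5, 7->1.5, 9->3, 12->4, 18->5, 21->6, 22->7, 23->8, 24->9.5, 24->9.5, 25->11, 27->12, 30->13
Step 2: Rank sum for X: R1 = 1.5 + 3 + 4 + 6 + 7 + 8 + 9.5 + 12 = 51.
Step 3: U_X = R1 - n1(n1+1)/2 = 51 - 8*9/2 = 51 - 36 = 15.
       U_Y = n1*n2 - U_X = 40 - 15 = 25.
Step 4: Ties are present, so use the tie-corrected normal approximation (with continuity correction) for the p-value.
Step 5: p-value = 0.508901; compare to alpha = 0.05. fail to reject H0.

U_X = 15, p = 0.508901, fail to reject H0 at alpha = 0.05.


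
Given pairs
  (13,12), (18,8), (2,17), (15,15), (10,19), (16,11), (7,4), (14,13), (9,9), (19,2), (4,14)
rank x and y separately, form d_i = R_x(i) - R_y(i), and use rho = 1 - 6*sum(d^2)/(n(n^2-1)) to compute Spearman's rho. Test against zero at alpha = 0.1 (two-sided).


Step 1: Rank x and y separately (midranks; no ties here).
rank(x): 13->6, 18->10, 2->1, 15->8, 10->5, 16->9, 7->3, 14->7, 9->4, 19->11, 4->2
rank(y): 12->6, 8->3, 17->10, 15->9, 19->11, 11->5, 4->2, 13->7, 9->4, 2->1, 14->8
Step 2: d_i = R_x(i) - R_y(i); compute d_i^2.
  (6-6)^2=0, (10-3)^2=49, (1-10)^2=81, (8-9)^2=1, (5-11)^2=36, (9-5)^2=16, (3-2)^2=1, (7-7)^2=0, (4-4)^2=0, (11-1)^2=100, (2-8)^2=36
sum(d^2) = 320.
Step 3: rho = 1 - 6*320 / (11*(11^2 - 1)) = 1 - 1920/1320 = -0.454545.
Step 4: Under H0, t = rho * sqrt((n-2)/(1-rho^2)) = -1.5309 ~ t(9).
Step 5: Two-sided p-value from the t-distribution with 9 df = 0.160145.
Step 6: alpha = 0.1. fail to reject H0.

rho = -0.4545, p = 0.160145, fail to reject H0 at alpha = 0.1.


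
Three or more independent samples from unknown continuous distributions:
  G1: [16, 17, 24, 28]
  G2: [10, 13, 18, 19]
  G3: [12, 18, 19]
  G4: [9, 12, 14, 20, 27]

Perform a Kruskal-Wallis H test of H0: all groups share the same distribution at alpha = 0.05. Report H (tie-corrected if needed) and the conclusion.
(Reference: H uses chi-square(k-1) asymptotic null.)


Step 1: Combine all N = 16 observations and assign midranks.
sorted (value, group, rank): (9,G4,1), (10,G2,2), (12,G3,3.5), (12,G4,3.5), (13,G2,5), (14,G4,6), (16,G1,7), (17,G1,8), (18,G2,9.5), (18,G3,9.5), (19,G2,11.5), (19,G3,11.5), (20,G4,13), (24,G1,14), (27,G4,15), (28,G1,16)
Step 2: Sum ranks within each group.
R_1 = 45 (n_1 = 4)
R_2 = 28 (n_2 = 4)
R_3 = 24.5 (n_3 = 3)
R_4 = 38.5 (n_4 = 5)
Step 3: H = 12/(N(N+1)) * sum(R_i^2/n_i) - 3(N+1)
     = 12/(16*17) * (45^2/4 + 28^2/4 + 24.5^2/3 + 38.5^2/5) - 3*17
     = 0.044118 * 1198.78 - 51
     = 1.887500.
Step 4: Ties present; correction factor C = 1 - 18/(16^3 - 16) = 0.995588. Corrected H = 1.887500 / 0.995588 = 1.895864.
Step 5: Under H0, H ~ chi^2(3); p-value = 0.594299.
Step 6: alpha = 0.05. fail to reject H0.

H = 1.8959, df = 3, p = 0.594299, fail to reject H0.


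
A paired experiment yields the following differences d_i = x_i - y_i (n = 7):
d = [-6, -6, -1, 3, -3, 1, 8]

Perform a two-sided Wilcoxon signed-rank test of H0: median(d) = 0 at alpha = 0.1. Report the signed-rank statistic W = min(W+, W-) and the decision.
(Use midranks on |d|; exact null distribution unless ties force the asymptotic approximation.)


Step 1: Drop any zero differences (none here) and take |d_i|.
|d| = [6, 6, 1, 3, 3, 1, 8]
Step 2: Midrank |d_i| (ties get averaged ranks).
ranks: |6|->5.5, |6|->5.5, |1|->1.5, |3|->3.5, |3|->3.5, |1|->1.5, |8|->7
Step 3: Attach original signs; sum ranks with positive sign and with negative sign.
W+ = 3.5 + 1.5 + 7 = 12
W- = 5.5 + 5.5 + 1.5 + 3.5 = 16
(Check: W+ + W- = 28 should equal n(n+1)/2 = 28.)
Step 4: Test statistic W = min(W+, W-) = 12.
Step 5: Ties in |d|, so use the tie-corrected normal approximation.
        E[W] = n(n+1)/4 = 7*8/4 = 14.
        Tie groups: |d|=1 (t=2), |d|=3 (t=2), |d|=6 (t=2); sum(t^3 - t) = 18.
        Var[W] = n(n+1)(2n+1)/24 - sum(t^3-t)/48 = 840/24 - 18/48 = 34.625.
        z = (W - E[W]) / sqrt(Var[W]) = (12 - 14) / 5.8843 = -0.3399.
        Two-sided p = 2*Phi(z) = 0.733941.
Step 6: alpha = 0.1. fail to reject H0.

W+ = 12, W- = 16, W = min = 12, p = 0.733941, fail to reject H0.


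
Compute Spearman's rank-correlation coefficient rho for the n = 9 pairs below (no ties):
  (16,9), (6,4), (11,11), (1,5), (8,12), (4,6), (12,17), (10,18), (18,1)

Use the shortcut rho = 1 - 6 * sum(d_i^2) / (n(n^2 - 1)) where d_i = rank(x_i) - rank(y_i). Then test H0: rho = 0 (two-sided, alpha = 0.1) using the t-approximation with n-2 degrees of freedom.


Step 1: Rank x and y separately (midranks; no ties here).
rank(x): 16->8, 6->3, 11->6, 1->1, 8->4, 4->2, 12->7, 10->5, 18->9
rank(y): 9->5, 4->2, 11->6, 5->3, 12->7, 6->4, 17->8, 18->9, 1->1
Step 2: d_i = R_x(i) - R_y(i); compute d_i^2.
  (8-5)^2=9, (3-2)^2=1, (6-6)^2=0, (1-3)^2=4, (4-7)^2=9, (2-4)^2=4, (7-8)^2=1, (5-9)^2=16, (9-1)^2=64
sum(d^2) = 108.
Step 3: rho = 1 - 6*108 / (9*(9^2 - 1)) = 1 - 648/720 = 0.100000.
Step 4: Under H0, t = rho * sqrt((n-2)/(1-rho^2)) = 0.2659 ~ t(7).
Step 5: Two-sided p-value from the t-distribution with 7 df = 0.797972.
Step 6: alpha = 0.1. fail to reject H0.

rho = 0.1000, p = 0.797972, fail to reject H0 at alpha = 0.1.


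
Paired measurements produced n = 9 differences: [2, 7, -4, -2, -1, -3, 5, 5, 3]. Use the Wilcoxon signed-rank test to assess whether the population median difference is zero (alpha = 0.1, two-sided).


Step 1: Drop any zero differences (none here) and take |d_i|.
|d| = [2, 7, 4, 2, 1, 3, 5, 5, 3]
Step 2: Midrank |d_i| (ties get averaged ranks).
ranks: |2|->2.5, |7|->9, |4|->6, |2|->2.5, |1|->1, |3|->4.5, |5|->7.5, |5|->7.5, |3|->4.5
Step 3: Attach original signs; sum ranks with positive sign and with negative sign.
W+ = 2.5 + 9 + 7.5 + 7.5 + 4.5 = 31
W- = 6 + 2.5 + 1 + 4.5 = 14
(Check: W+ + W- = 45 should equal n(n+1)/2 = 45.)
Step 4: Test statistic W = min(W+, W-) = 14.
Step 5: Ties in |d|, so use the tie-corrected normal approximation.
        E[W] = n(n+1)/4 = 9*10/4 = 22.5.
        Tie groups: |d|=2 (t=2), |d|=3 (t=2), |d|=5 (t=2); sum(t^3 - t) = 18.
        Var[W] = n(n+1)(2n+1)/24 - sum(t^3-t)/48 = 1710/24 - 18/48 = 70.875.
        z = (W - E[W]) / sqrt(Var[W]) = (14 - 22.5) / 8.4187 = -1.0097.
        Two-sided p = 2*Phi(z) = 0.312661.
Step 6: alpha = 0.1. fail to reject H0.

W+ = 31, W- = 14, W = min = 14, p = 0.312661, fail to reject H0.


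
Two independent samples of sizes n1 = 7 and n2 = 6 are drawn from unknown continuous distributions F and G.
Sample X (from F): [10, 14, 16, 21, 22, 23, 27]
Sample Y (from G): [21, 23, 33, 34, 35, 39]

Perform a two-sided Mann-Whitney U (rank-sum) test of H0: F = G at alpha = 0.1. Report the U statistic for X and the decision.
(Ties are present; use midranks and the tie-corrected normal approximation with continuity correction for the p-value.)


Step 1: Combine and sort all 13 observations; assign midranks.
sorted (value, group): (10,X), (14,X), (16,X), (21,X), (21,Y), (22,X), (23,X), (23,Y), (27,X), (33,Y), (34,Y), (35,Y), (39,Y)
ranks: 10->1, 14->2, 16->3, 21->4.5, 21->4.5, 22->6, 23->7.5, 23->7.5, 27->9, 33->10, 34->11, 35->12, 39->13
Step 2: Rank sum for X: R1 = 1 + 2 + 3 + 4.5 + 6 + 7.5 + 9 = 33.
Step 3: U_X = R1 - n1(n1+1)/2 = 33 - 7*8/2 = 33 - 28 = 5.
       U_Y = n1*n2 - U_X = 42 - 5 = 37.
Step 4: Ties are present, so use the tie-corrected normal approximation (with continuity correction) for the p-value.
Step 5: p-value = 0.026392; compare to alpha = 0.1. reject H0.

U_X = 5, p = 0.026392, reject H0 at alpha = 0.1.


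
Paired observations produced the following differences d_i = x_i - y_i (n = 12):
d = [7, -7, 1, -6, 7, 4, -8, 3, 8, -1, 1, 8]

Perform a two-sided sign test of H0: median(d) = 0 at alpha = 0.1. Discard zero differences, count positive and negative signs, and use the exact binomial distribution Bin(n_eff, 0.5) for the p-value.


Step 1: Discard zero differences. Original n = 12; n_eff = number of nonzero differences = 12.
Nonzero differences (with sign): +7, -7, +1, -6, +7, +4, -8, +3, +8, -1, +1, +8
Step 2: Count signs: positive = 8, negative = 4.
Step 3: Under H0: P(positive) = 0.5, so the number of positives S ~ Bin(12, 0.5).
Step 4: Two-sided exact p-value = sum of Bin(12,0.5) probabilities at or below the observed probability = 0.387695.
Step 5: alpha = 0.1. fail to reject H0.

n_eff = 12, pos = 8, neg = 4, p = 0.387695, fail to reject H0.


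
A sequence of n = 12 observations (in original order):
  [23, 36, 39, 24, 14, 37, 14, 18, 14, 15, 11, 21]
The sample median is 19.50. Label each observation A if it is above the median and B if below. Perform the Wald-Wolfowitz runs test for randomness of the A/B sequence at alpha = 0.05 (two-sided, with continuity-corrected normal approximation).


Step 1: Compute median = 19.50; label A = above, B = below.
Labels in order: AAAABABBBBBA  (n_A = 6, n_B = 6)
Step 2: Count runs R = 5.
Step 3: Under H0 (random ordering), E[R] = 2*n_A*n_B/(n_A+n_B) + 1 = 2*6*6/12 + 1 = 7.0000.
        Var[R] = 2*n_A*n_B*(2*n_A*n_B - n_A - n_B) / ((n_A+n_B)^2 * (n_A+n_B-1)) = 4320/1584 = 2.7273.
        SD[R] = 1.6514.
Step 4: Continuity-corrected z = (R + 0.5 - E[R]) / SD[R] = (5 + 0.5 - 7.0000) / 1.6514 = -0.9083.
Step 5: Two-sided p-value via normal approximation = 2*(1 - Phi(|z|)) = 0.363722.
Step 6: alpha = 0.05. fail to reject H0.

R = 5, z = -0.9083, p = 0.363722, fail to reject H0.


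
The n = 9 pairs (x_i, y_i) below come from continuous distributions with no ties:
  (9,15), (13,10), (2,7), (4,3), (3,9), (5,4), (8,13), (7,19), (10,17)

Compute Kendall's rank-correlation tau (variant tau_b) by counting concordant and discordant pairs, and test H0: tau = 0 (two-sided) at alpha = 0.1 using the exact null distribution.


Step 1: Enumerate the 36 unordered pairs (i,j) with i<j and classify each by sign(x_j-x_i) * sign(y_j-y_i).
  (1,2):dx=+4,dy=-5->D; (1,3):dx=-7,dy=-8->C; (1,4):dx=-5,dy=-12->C; (1,5):dx=-6,dy=-6->C
  (1,6):dx=-4,dy=-11->C; (1,7):dx=-1,dy=-2->C; (1,8):dx=-2,dy=+4->D; (1,9):dx=+1,dy=+2->C
  (2,3):dx=-11,dy=-3->C; (2,4):dx=-9,dy=-7->C; (2,5):dx=-10,dy=-1->C; (2,6):dx=-8,dy=-6->C
  (2,7):dx=-5,dy=+3->D; (2,8):dx=-6,dy=+9->D; (2,9):dx=-3,dy=+7->D; (3,4):dx=+2,dy=-4->D
  (3,5):dx=+1,dy=+2->C; (3,6):dx=+3,dy=-3->D; (3,7):dx=+6,dy=+6->C; (3,8):dx=+5,dy=+12->C
  (3,9):dx=+8,dy=+10->C; (4,5):dx=-1,dy=+6->D; (4,6):dx=+1,dy=+1->C; (4,7):dx=+4,dy=+10->C
  (4,8):dx=+3,dy=+16->C; (4,9):dx=+6,dy=+14->C; (5,6):dx=+2,dy=-5->D; (5,7):dx=+5,dy=+4->C
  (5,8):dx=+4,dy=+10->C; (5,9):dx=+7,dy=+8->C; (6,7):dx=+3,dy=+9->C; (6,8):dx=+2,dy=+15->C
  (6,9):dx=+5,dy=+13->C; (7,8):dx=-1,dy=+6->D; (7,9):dx=+2,dy=+4->C; (8,9):dx=+3,dy=-2->D
Step 2: C = 25, D = 11, total pairs = 36.
Step 3: tau = (C - D)/(n(n-1)/2) = (25 - 11)/36 = 0.388889.
Step 4: Exact two-sided p-value (enumerate n! = 362880 permutations of y under H0): p = 0.180181.
Step 5: alpha = 0.1. fail to reject H0.

tau_b = 0.3889 (C=25, D=11), p = 0.180181, fail to reject H0.


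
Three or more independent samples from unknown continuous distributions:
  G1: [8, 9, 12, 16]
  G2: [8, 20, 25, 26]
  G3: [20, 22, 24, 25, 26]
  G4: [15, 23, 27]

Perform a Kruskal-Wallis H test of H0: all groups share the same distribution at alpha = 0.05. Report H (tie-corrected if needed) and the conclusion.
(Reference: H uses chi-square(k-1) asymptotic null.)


Step 1: Combine all N = 16 observations and assign midranks.
sorted (value, group, rank): (8,G1,1.5), (8,G2,1.5), (9,G1,3), (12,G1,4), (15,G4,5), (16,G1,6), (20,G2,7.5), (20,G3,7.5), (22,G3,9), (23,G4,10), (24,G3,11), (25,G2,12.5), (25,G3,12.5), (26,G2,14.5), (26,G3,14.5), (27,G4,16)
Step 2: Sum ranks within each group.
R_1 = 14.5 (n_1 = 4)
R_2 = 36 (n_2 = 4)
R_3 = 54.5 (n_3 = 5)
R_4 = 31 (n_4 = 3)
Step 3: H = 12/(N(N+1)) * sum(R_i^2/n_i) - 3(N+1)
     = 12/(16*17) * (14.5^2/4 + 36^2/4 + 54.5^2/5 + 31^2/3) - 3*17
     = 0.044118 * 1290.95 - 51
     = 5.953493.
Step 4: Ties present; correction factor C = 1 - 24/(16^3 - 16) = 0.994118. Corrected H = 5.953493 / 0.994118 = 5.988720.
Step 5: Under H0, H ~ chi^2(3); p-value = 0.112160.
Step 6: alpha = 0.05. fail to reject H0.

H = 5.9887, df = 3, p = 0.112160, fail to reject H0.


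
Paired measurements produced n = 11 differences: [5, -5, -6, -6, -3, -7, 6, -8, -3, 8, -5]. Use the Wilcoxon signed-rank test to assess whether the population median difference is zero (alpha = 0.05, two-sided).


Step 1: Drop any zero differences (none here) and take |d_i|.
|d| = [5, 5, 6, 6, 3, 7, 6, 8, 3, 8, 5]
Step 2: Midrank |d_i| (ties get averaged ranks).
ranks: |5|->4, |5|->4, |6|->7, |6|->7, |3|->1.5, |7|->9, |6|->7, |8|->10.5, |3|->1.5, |8|->10.5, |5|->4
Step 3: Attach original signs; sum ranks with positive sign and with negative sign.
W+ = 4 + 7 + 10.5 = 21.5
W- = 4 + 7 + 7 + 1.5 + 9 + 10.5 + 1.5 + 4 = 44.5
(Check: W+ + W- = 66 should equal n(n+1)/2 = 66.)
Step 4: Test statistic W = min(W+, W-) = 21.5.
Step 5: Ties in |d|, so use the tie-corrected normal approximation.
        E[W] = n(n+1)/4 = 11*12/4 = 33.
        Tie groups: |d|=3 (t=2), |d|=5 (t=3), |d|=6 (t=3), |d|=8 (t=2); sum(t^3 - t) = 60.
        Var[W] = n(n+1)(2n+1)/24 - sum(t^3-t)/48 = 3036/24 - 60/48 = 125.25.
        z = (W - E[W]) / sqrt(Var[W]) = (21.5 - 33) / 11.1915 = -1.0276.
        Two-sided p = 2*Phi(z) = 0.304155.
Step 6: alpha = 0.05. fail to reject H0.

W+ = 21.5, W- = 44.5, W = min = 21.5, p = 0.304155, fail to reject H0.


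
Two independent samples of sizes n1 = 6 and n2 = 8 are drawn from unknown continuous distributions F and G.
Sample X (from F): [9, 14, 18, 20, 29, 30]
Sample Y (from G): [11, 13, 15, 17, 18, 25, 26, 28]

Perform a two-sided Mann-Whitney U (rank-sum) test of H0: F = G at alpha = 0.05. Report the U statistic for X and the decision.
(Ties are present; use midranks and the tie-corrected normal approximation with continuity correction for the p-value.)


Step 1: Combine and sort all 14 observations; assign midranks.
sorted (value, group): (9,X), (11,Y), (13,Y), (14,X), (15,Y), (17,Y), (18,X), (18,Y), (20,X), (25,Y), (26,Y), (28,Y), (29,X), (30,X)
ranks: 9->1, 11->2, 13->3, 14->4, 15->5, 17->6, 18->7.5, 18->7.5, 20->9, 25->10, 26->11, 28->12, 29->13, 30->14
Step 2: Rank sum for X: R1 = 1 + 4 + 7.5 + 9 + 13 + 14 = 48.5.
Step 3: U_X = R1 - n1(n1+1)/2 = 48.5 - 6*7/2 = 48.5 - 21 = 27.5.
       U_Y = n1*n2 - U_X = 48 - 27.5 = 20.5.
Step 4: Ties are present, so use the tie-corrected normal approximation (with continuity correction) for the p-value.
Step 5: p-value = 0.698220; compare to alpha = 0.05. fail to reject H0.

U_X = 27.5, p = 0.698220, fail to reject H0 at alpha = 0.05.
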